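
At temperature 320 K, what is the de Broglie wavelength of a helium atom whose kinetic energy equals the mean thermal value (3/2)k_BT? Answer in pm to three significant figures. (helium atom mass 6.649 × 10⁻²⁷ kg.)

KE = (3/2)k_BT = 1.5 × 1.381 × 10⁻²³ × 320 = 6.629 × 10⁻²¹ J.
p = √(2mKE) = √(2 × 6.649 × 10⁻²⁷ × 6.629 × 10⁻²¹) = 9.389 × 10⁻²⁴ kg·m/s.
λ = h/p = 7.06 × 10⁻¹¹ m = 70.6 pm.

λ = 70.6 pm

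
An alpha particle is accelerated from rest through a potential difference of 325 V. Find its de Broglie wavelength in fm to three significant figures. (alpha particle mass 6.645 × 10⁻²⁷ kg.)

KE = 2eV = 2 × 1.602 × 10⁻¹⁹ × 325.0 = 1.041 × 10⁻¹⁶ J.
p = √(2mKE) = √(2 × 6.645 × 10⁻²⁷ × 1.041 × 10⁻¹⁶) = 1.176 × 10⁻²¹ kg·m/s.
λ = h/p = 6.626 × 10⁻³⁴ / 1.176 × 10⁻²¹ = 5.63 × 10⁻¹³ m = 563 fm.

λ = 563 fm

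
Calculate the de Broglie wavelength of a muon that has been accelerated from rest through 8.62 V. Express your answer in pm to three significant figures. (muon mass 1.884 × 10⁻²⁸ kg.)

KE = eV = 1.602 × 10⁻¹⁹ × 8.620 = 1.381 × 10⁻¹⁸ J.
p = √(2mKE) = √(2 × 1.884 × 10⁻²⁸ × 1.381 × 10⁻¹⁸) = 2.281 × 10⁻²³ kg·m/s.
λ = h/p = 6.626 × 10⁻³⁴ / 2.281 × 10⁻²³ = 2.90 × 10⁻¹¹ m = 29.0 pm.

λ = 29.0 pm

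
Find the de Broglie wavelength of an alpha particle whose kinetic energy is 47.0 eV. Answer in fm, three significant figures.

KE = 47.0 eV = 7.529 × 10⁻¹⁸ J.
p = √(2mKE) = √(2 × 6.645 × 10⁻²⁷ × 7.529 × 10⁻¹⁸) = 3.163 × 10⁻²² kg·m/s.
λ = h/p = 6.626 × 10⁻³⁴ / 3.163 × 10⁻²² = 2.09 × 10⁻¹² m = 2090 fm.

λ = 2090 fm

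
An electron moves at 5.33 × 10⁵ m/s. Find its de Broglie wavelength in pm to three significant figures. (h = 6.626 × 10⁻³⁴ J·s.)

p = mv = 9.109 × 10⁻³¹ × 5.33 × 10⁵ = 4.855 × 10⁻²⁵ kg·m/s.
λ = h/p = 6.626 × 10⁻³⁴ / 4.855 × 10⁻²⁵ = 1.36 × 10⁻⁹ m = 1360 pm.

λ = 1360 pm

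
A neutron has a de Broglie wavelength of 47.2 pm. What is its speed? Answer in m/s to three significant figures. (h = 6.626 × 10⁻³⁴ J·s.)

p = h/λ = 6.626 × 10⁻³⁴ / 4.720 × 10⁻¹¹ = 1.404 × 10⁻²³ kg·m/s.
v = p/m = 1.404 × 10⁻²³ / 1.675 × 10⁻²⁷ = 8.38 × 10³ m/s = 8380 m/s.

v = 8380 m/s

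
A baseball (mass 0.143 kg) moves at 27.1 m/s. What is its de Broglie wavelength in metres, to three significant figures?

p = mv = 0.143 × 27.1 = 3.875 kg·m/s.
λ = h/p = 6.626 × 10⁻³⁴ / 3.875 = 1.71 × 10⁻³⁴ m.

λ = 1.71 × 10⁻³⁴ m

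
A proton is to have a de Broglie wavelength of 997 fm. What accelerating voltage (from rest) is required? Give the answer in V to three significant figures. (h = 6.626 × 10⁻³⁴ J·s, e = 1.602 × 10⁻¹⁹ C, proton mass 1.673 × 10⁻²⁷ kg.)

V = 824 V

p = h/λ = 6.626 × 10⁻³⁴ / 9.970 × 10⁻¹³ = 6.646 × 10⁻²² kg·m/s.
KE = p²/(2m) = 1.320 × 10⁻¹⁶ J.
V = KE/e = 1.320 × 10⁻¹⁶ / (1.602 × 10⁻¹⁹) = 824 V.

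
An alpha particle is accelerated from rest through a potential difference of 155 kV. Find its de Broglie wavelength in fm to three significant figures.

KE = 2eV = 2 × 1.602 × 10⁻¹⁹ × 1.550 × 10⁵ = 4.966 × 10⁻¹⁴ J.
p = √(2mKE) = √(2 × 6.645 × 10⁻²⁷ × 4.966 × 10⁻¹⁴) = 2.569 × 10⁻²⁰ kg·m/s.
λ = h/p = 6.626 × 10⁻³⁴ / 2.569 × 10⁻²⁰ = 2.58 × 10⁻¹⁴ m = 25.8 fm.

λ = 25.8 fm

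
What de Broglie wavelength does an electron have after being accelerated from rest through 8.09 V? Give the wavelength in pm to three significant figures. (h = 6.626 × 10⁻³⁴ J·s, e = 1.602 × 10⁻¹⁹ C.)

λ = 431 pm

KE = eV = 1.602 × 10⁻¹⁹ × 8.090 = 1.296 × 10⁻¹⁸ J.
p = √(2mKE) = √(2 × 9.109 × 10⁻³¹ × 1.296 × 10⁻¹⁸) = 1.537 × 10⁻²⁴ kg·m/s.
λ = h/p = 6.626 × 10⁻³⁴ / 1.537 × 10⁻²⁴ = 4.31 × 10⁻¹⁰ m = 431 pm.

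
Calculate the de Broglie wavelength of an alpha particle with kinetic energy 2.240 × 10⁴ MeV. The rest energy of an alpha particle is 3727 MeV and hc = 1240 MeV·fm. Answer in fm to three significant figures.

λ = 0.0480 fm

Total energy E = KE + m₀c² = 2.240 × 10⁴ + 3727 = 26127 MeV.
(pc)² = E² − (m₀c²)² = (26127)² − (3727)² = 6.687 × 10⁸ MeV², so pc = 2.586 × 10⁴ MeV.
λ = hc/(pc) = 1240 MeV·fm / 2.586 × 10⁴ MeV = 0.0480 fm.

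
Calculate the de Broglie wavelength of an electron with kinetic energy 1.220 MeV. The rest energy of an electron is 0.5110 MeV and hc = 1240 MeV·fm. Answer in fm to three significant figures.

Total energy E = KE + m₀c² = 1.220 + 0.5110 = 1.7310 MeV.
(pc)² = E² − (m₀c²)² = (1.7310)² − (0.5110)² = 2.735 MeV², so pc = 1.654 MeV.
λ = hc/(pc) = 1240 MeV·fm / 1.654 MeV = 750 fm.

λ = 750 fm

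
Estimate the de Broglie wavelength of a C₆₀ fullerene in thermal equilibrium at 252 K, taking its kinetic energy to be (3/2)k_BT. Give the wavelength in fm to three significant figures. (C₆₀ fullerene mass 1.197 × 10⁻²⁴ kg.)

KE = (3/2)k_BT = 1.5 × 1.381 × 10⁻²³ × 252 = 5.220 × 10⁻²¹ J.
p = √(2mKE) = √(2 × 1.197 × 10⁻²⁴ × 5.220 × 10⁻²¹) = 1.118 × 10⁻²² kg·m/s.
λ = h/p = 5.93 × 10⁻¹² m = 5930 fm.

λ = 5930 fm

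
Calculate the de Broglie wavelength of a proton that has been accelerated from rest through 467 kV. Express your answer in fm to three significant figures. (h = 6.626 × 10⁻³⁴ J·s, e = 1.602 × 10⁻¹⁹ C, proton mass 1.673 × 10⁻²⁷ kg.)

λ = 41.9 fm

KE = eV = 1.602 × 10⁻¹⁹ × 4.670 × 10⁵ = 7.481 × 10⁻¹⁴ J.
p = √(2mKE) = √(2 × 1.673 × 10⁻²⁷ × 7.481 × 10⁻¹⁴) = 1.582 × 10⁻²⁰ kg·m/s.
λ = h/p = 6.626 × 10⁻³⁴ / 1.582 × 10⁻²⁰ = 4.19 × 10⁻¹⁴ m = 41.9 fm.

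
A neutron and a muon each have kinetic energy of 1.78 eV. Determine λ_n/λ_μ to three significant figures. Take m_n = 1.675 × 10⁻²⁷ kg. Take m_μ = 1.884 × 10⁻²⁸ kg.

At fixed KE, p = √(2mKE) so λ = h/p ∝ 1/√m.
λ_n/λ_μ = √(m_μ/m_n) = √(1.884 × 10⁻²⁸/1.675 × 10⁻²⁷) = √(0.1125) = 0.335.

λ_n/λ_μ = 0.335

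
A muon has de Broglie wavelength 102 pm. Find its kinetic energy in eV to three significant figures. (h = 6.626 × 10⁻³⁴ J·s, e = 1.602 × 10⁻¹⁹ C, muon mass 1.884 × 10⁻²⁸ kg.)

p = h/λ = 6.626 × 10⁻³⁴ / 1.020 × 10⁻¹⁰ = 6.496 × 10⁻²⁴ kg·m/s.
KE = p²/(2m) = (6.496 × 10⁻²⁴)² / (2 × 1.884 × 10⁻²⁸) = 1.120 × 10⁻¹⁹ J = 0.699 eV.

KE = 0.699 eV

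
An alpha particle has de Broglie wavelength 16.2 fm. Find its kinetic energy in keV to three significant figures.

KE = 786 keV

p = h/λ = 6.626 × 10⁻³⁴ / 1.620 × 10⁻¹⁴ = 4.090 × 10⁻²⁰ kg·m/s.
KE = p²/(2m) = (4.090 × 10⁻²⁰)² / (2 × 6.645 × 10⁻²⁷) = 1.259 × 10⁻¹³ J = 786 keV.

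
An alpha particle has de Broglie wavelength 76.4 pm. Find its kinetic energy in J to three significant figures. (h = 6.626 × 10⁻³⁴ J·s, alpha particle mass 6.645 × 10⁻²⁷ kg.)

KE = 5.66 × 10⁻²¹ J

p = h/λ = 6.626 × 10⁻³⁴ / 7.640 × 10⁻¹¹ = 8.673 × 10⁻²⁴ kg·m/s.
KE = p²/(2m) = (8.673 × 10⁻²⁴)² / (2 × 6.645 × 10⁻²⁷) = 5.660 × 10⁻²¹ J = 5.66 × 10⁻²¹ J.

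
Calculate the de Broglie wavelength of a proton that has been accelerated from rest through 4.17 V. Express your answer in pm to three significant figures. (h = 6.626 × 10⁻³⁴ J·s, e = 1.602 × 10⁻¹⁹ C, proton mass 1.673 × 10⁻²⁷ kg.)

λ = 14.0 pm

KE = eV = 1.602 × 10⁻¹⁹ × 4.170 = 6.680 × 10⁻¹⁹ J.
p = √(2mKE) = √(2 × 1.673 × 10⁻²⁷ × 6.680 × 10⁻¹⁹) = 4.728 × 10⁻²³ kg·m/s.
λ = h/p = 6.626 × 10⁻³⁴ / 4.728 × 10⁻²³ = 1.40 × 10⁻¹¹ m = 14.0 pm.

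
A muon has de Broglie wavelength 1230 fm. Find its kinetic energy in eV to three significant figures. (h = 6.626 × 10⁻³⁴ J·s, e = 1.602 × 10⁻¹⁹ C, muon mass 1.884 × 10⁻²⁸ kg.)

KE = 4810 eV

p = h/λ = 6.626 × 10⁻³⁴ / 1.230 × 10⁻¹² = 5.387 × 10⁻²² kg·m/s.
KE = p²/(2m) = (5.387 × 10⁻²²)² / (2 × 1.884 × 10⁻²⁸) = 7.702 × 10⁻¹⁶ J = 4810 eV.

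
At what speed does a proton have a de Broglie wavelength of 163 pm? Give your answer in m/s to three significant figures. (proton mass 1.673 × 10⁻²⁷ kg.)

v = 2430 m/s

p = h/λ = 6.626 × 10⁻³⁴ / 1.630 × 10⁻¹⁰ = 4.065 × 10⁻²⁴ kg·m/s.
v = p/m = 4.065 × 10⁻²⁴ / 1.673 × 10⁻²⁷ = 2.43 × 10³ m/s = 2430 m/s.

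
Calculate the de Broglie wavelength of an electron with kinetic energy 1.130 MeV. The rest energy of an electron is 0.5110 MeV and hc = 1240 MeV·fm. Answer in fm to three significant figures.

λ = 795 fm

Total energy E = KE + m₀c² = 1.130 + 0.5110 = 1.6410 MeV.
(pc)² = E² − (m₀c²)² = (1.6410)² − (0.5110)² = 2.432 MeV², so pc = 1.559 MeV.
λ = hc/(pc) = 1240 MeV·fm / 1.559 MeV = 795 fm.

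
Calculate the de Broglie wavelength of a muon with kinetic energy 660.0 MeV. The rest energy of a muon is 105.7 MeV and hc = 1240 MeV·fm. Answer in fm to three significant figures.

Total energy E = KE + m₀c² = 660.0 + 105.7 = 765.7 MeV.
(pc)² = E² − (m₀c²)² = (765.7)² − (105.7)² = 5.751 × 10⁵ MeV², so pc = 758.4 MeV.
λ = hc/(pc) = 1240 MeV·fm / 758.4 MeV = 1.64 fm.

λ = 1.64 fm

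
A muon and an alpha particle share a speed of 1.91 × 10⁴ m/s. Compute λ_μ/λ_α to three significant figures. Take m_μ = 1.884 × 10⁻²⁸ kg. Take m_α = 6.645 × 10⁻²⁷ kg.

λ_μ/λ_α = 35.3

At fixed v, p = mv so λ = h/(mv) ∝ 1/m.
λ_μ/λ_α = m_α/m_μ = 6.645 × 10⁻²⁷/1.884 × 10⁻²⁸ = 35.3.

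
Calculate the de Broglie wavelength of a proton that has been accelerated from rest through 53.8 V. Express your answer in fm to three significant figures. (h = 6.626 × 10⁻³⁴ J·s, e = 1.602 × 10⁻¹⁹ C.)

KE = eV = 1.602 × 10⁻¹⁹ × 53.80 = 8.619 × 10⁻¹⁸ J.
p = √(2mKE) = √(2 × 1.673 × 10⁻²⁷ × 8.619 × 10⁻¹⁸) = 1.698 × 10⁻²² kg·m/s.
λ = h/p = 6.626 × 10⁻³⁴ / 1.698 × 10⁻²² = 3.90 × 10⁻¹² m = 3900 fm.

λ = 3900 fm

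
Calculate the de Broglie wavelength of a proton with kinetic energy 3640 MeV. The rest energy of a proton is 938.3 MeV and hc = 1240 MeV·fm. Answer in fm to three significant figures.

Total energy E = KE + m₀c² = 3640 + 938.3 = 4578.3 MeV.
(pc)² = E² − (m₀c²)² = (4578.3)² − (938.3)² = 2.008 × 10⁷ MeV², so pc = 4481 MeV.
λ = hc/(pc) = 1240 MeV·fm / 4481 MeV = 0.277 fm.

λ = 0.277 fm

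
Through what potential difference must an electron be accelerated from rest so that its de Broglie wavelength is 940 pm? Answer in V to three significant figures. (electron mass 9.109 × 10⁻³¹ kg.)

p = h/λ = 6.626 × 10⁻³⁴ / 9.400 × 10⁻¹⁰ = 7.049 × 10⁻²⁵ kg·m/s.
KE = p²/(2m) = 2.727 × 10⁻¹⁹ J.
V = KE/e = 2.727 × 10⁻¹⁹ / (1.602 × 10⁻¹⁹) = 1.70 V.

V = 1.70 V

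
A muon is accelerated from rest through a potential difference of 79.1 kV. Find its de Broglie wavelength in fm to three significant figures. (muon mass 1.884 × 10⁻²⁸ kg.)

λ = 303 fm

KE = eV = 1.602 × 10⁻¹⁹ × 7.910 × 10⁴ = 1.267 × 10⁻¹⁴ J.
p = √(2mKE) = √(2 × 1.884 × 10⁻²⁸ × 1.267 × 10⁻¹⁴) = 2.185 × 10⁻²¹ kg·m/s.
λ = h/p = 6.626 × 10⁻³⁴ / 2.185 × 10⁻²¹ = 3.03 × 10⁻¹³ m = 303 fm.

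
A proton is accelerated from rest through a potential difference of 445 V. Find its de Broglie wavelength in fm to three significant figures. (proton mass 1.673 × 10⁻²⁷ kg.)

λ = 1360 fm

KE = eV = 1.602 × 10⁻¹⁹ × 445.0 = 7.129 × 10⁻¹⁷ J.
p = √(2mKE) = √(2 × 1.673 × 10⁻²⁷ × 7.129 × 10⁻¹⁷) = 4.884 × 10⁻²² kg·m/s.
λ = h/p = 6.626 × 10⁻³⁴ / 4.884 × 10⁻²² = 1.36 × 10⁻¹² m = 1360 fm.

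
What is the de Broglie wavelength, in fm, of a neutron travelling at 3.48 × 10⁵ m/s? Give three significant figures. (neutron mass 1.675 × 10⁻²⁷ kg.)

λ = 1140 fm

p = mv = 1.675 × 10⁻²⁷ × 3.48 × 10⁵ = 5.829 × 10⁻²² kg·m/s.
λ = h/p = 6.626 × 10⁻³⁴ / 5.829 × 10⁻²² = 1.14 × 10⁻¹² m = 1140 fm.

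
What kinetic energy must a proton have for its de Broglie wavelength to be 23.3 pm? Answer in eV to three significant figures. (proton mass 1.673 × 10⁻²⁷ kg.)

KE = 1.51 eV

p = h/λ = 6.626 × 10⁻³⁴ / 2.330 × 10⁻¹¹ = 2.844 × 10⁻²³ kg·m/s.
KE = p²/(2m) = (2.844 × 10⁻²³)² / (2 × 1.673 × 10⁻²⁷) = 2.417 × 10⁻¹⁹ J = 1.51 eV.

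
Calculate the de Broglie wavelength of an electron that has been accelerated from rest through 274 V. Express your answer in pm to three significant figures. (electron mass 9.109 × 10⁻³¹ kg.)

KE = eV = 1.602 × 10⁻¹⁹ × 274.0 = 4.389 × 10⁻¹⁷ J.
p = √(2mKE) = √(2 × 9.109 × 10⁻³¹ × 4.389 × 10⁻¹⁷) = 8.942 × 10⁻²⁴ kg·m/s.
λ = h/p = 6.626 × 10⁻³⁴ / 8.942 × 10⁻²⁴ = 7.41 × 10⁻¹¹ m = 74.1 pm.

λ = 74.1 pm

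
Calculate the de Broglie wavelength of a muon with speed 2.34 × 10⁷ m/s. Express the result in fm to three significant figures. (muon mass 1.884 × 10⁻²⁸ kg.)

λ = 150 fm

p = mv = 1.884 × 10⁻²⁸ × 2.34 × 10⁷ = 4.409 × 10⁻²¹ kg·m/s.
λ = h/p = 6.626 × 10⁻³⁴ / 4.409 × 10⁻²¹ = 1.50 × 10⁻¹³ m = 150 fm.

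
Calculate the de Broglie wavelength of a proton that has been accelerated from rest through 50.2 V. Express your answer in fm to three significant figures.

KE = eV = 1.602 × 10⁻¹⁹ × 50.20 = 8.042 × 10⁻¹⁸ J.
p = √(2mKE) = √(2 × 1.673 × 10⁻²⁷ × 8.042 × 10⁻¹⁸) = 1.640 × 10⁻²² kg·m/s.
λ = h/p = 6.626 × 10⁻³⁴ / 1.640 × 10⁻²² = 4.04 × 10⁻¹² m = 4040 fm.

λ = 4040 fm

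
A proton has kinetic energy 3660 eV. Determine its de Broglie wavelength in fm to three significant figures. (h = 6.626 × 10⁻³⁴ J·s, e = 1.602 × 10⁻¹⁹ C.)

KE = 3660 eV = 5.863 × 10⁻¹⁶ J.
p = √(2mKE) = √(2 × 1.673 × 10⁻²⁷ × 5.863 × 10⁻¹⁶) = 1.401 × 10⁻²¹ kg·m/s.
λ = h/p = 6.626 × 10⁻³⁴ / 1.401 × 10⁻²¹ = 4.73 × 10⁻¹³ m = 473 fm.

λ = 473 fm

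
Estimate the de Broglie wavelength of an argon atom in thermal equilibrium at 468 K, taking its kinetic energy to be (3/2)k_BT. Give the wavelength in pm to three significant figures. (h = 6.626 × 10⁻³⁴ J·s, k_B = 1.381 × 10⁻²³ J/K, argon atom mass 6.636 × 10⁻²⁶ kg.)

KE = (3/2)k_BT = 1.5 × 1.381 × 10⁻²³ × 468 = 9.695 × 10⁻²¹ J.
p = √(2mKE) = √(2 × 6.636 × 10⁻²⁶ × 9.695 × 10⁻²¹) = 3.587 × 10⁻²³ kg·m/s.
λ = h/p = 1.85 × 10⁻¹¹ m = 18.5 pm.

λ = 18.5 pm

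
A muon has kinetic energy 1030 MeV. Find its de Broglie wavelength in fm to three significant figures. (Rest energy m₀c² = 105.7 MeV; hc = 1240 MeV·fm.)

Total energy E = KE + m₀c² = 1030 + 105.7 = 1135.7 MeV.
(pc)² = E² − (m₀c²)² = (1135.7)² − (105.7)² = 1.279 × 10⁶ MeV², so pc = 1131 MeV.
λ = hc/(pc) = 1240 MeV·fm / 1131 MeV = 1.10 fm.

λ = 1.10 fm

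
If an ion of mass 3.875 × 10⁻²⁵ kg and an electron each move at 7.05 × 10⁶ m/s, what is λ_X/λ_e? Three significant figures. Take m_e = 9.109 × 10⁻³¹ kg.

λ_X/λ_e = 2.35 × 10⁻⁶

At fixed v, p = mv so λ = h/(mv) ∝ 1/m.
λ_X/λ_e = m_e/m_X = 9.109 × 10⁻³¹/3.875 × 10⁻²⁵ = 2.35 × 10⁻⁶.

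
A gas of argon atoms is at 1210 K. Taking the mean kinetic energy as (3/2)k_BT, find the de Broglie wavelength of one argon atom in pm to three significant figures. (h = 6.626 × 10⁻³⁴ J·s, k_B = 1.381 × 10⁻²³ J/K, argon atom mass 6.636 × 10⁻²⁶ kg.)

KE = (3/2)k_BT = 1.5 × 1.381 × 10⁻²³ × 1210 = 2.507 × 10⁻²⁰ J.
p = √(2mKE) = √(2 × 6.636 × 10⁻²⁶ × 2.507 × 10⁻²⁰) = 5.768 × 10⁻²³ kg·m/s.
λ = h/p = 1.15 × 10⁻¹¹ m = 11.5 pm.

λ = 11.5 pm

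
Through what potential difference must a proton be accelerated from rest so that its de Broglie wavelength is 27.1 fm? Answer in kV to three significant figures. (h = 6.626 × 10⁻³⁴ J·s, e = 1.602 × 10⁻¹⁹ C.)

V = 1120 kV

p = h/λ = 6.626 × 10⁻³⁴ / 2.710 × 10⁻¹⁴ = 2.445 × 10⁻²⁰ kg·m/s.
KE = p²/(2m) = 1.787 × 10⁻¹³ J.
V = KE/e = 1.787 × 10⁻¹³ / (1.602 × 10⁻¹⁹) = 1120 kV.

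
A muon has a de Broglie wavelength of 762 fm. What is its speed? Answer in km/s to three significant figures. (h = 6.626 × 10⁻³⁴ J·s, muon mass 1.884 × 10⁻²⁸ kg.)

p = h/λ = 6.626 × 10⁻³⁴ / 7.620 × 10⁻¹³ = 8.696 × 10⁻²² kg·m/s.
v = p/m = 8.696 × 10⁻²² / 1.884 × 10⁻²⁸ = 4.62 × 10⁶ m/s = 4620 km/s.

v = 4620 km/s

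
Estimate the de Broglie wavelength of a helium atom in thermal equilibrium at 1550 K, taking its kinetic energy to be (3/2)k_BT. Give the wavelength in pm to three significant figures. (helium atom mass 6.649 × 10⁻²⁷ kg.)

λ = 32.1 pm

KE = (3/2)k_BT = 1.5 × 1.381 × 10⁻²³ × 1550 = 3.211 × 10⁻²⁰ J.
p = √(2mKE) = √(2 × 6.649 × 10⁻²⁷ × 3.211 × 10⁻²⁰) = 2.066 × 10⁻²³ kg·m/s.
λ = h/p = 3.21 × 10⁻¹¹ m = 32.1 pm.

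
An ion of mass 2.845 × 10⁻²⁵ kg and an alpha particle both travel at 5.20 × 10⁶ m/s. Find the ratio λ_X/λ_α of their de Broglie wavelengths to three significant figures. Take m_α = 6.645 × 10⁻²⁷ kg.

At fixed v, p = mv so λ = h/(mv) ∝ 1/m.
λ_X/λ_α = m_α/m_X = 6.645 × 10⁻²⁷/2.845 × 10⁻²⁵ = 0.0234.

λ_X/λ_α = 0.0234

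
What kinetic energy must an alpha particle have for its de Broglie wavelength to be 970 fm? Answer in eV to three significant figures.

KE = 219 eV

p = h/λ = 6.626 × 10⁻³⁴ / 9.700 × 10⁻¹³ = 6.831 × 10⁻²² kg·m/s.
KE = p²/(2m) = (6.831 × 10⁻²²)² / (2 × 6.645 × 10⁻²⁷) = 3.511 × 10⁻¹⁷ J = 219 eV.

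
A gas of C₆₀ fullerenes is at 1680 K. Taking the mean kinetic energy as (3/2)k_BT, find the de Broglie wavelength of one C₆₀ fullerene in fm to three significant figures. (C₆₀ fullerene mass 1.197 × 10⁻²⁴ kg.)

KE = (3/2)k_BT = 1.5 × 1.381 × 10⁻²³ × 1680 = 3.480 × 10⁻²⁰ J.
p = √(2mKE) = √(2 × 1.197 × 10⁻²⁴ × 3.480 × 10⁻²⁰) = 2.886 × 10⁻²² kg·m/s.
λ = h/p = 2.30 × 10⁻¹² m = 2300 fm.

λ = 2300 fm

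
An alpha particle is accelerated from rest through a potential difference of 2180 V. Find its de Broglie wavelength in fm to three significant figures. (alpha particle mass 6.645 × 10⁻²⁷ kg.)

KE = 2eV = 2 × 1.602 × 10⁻¹⁹ × 2180 = 6.985 × 10⁻¹⁶ J.
p = √(2mKE) = √(2 × 6.645 × 10⁻²⁷ × 6.985 × 10⁻¹⁶) = 3.047 × 10⁻²¹ kg·m/s.
λ = h/p = 6.626 × 10⁻³⁴ / 3.047 × 10⁻²¹ = 2.17 × 10⁻¹³ m = 217 fm.

λ = 217 fm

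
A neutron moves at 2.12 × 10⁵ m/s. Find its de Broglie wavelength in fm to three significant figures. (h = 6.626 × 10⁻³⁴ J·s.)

λ = 1870 fm

p = mv = 1.675 × 10⁻²⁷ × 2.12 × 10⁵ = 3.551 × 10⁻²² kg·m/s.
λ = h/p = 6.626 × 10⁻³⁴ / 3.551 × 10⁻²² = 1.87 × 10⁻¹² m = 1870 fm.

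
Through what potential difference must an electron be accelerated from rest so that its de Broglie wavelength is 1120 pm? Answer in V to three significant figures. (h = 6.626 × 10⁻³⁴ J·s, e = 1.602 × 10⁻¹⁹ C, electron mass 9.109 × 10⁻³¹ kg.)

p = h/λ = 6.626 × 10⁻³⁴ / 1.120 × 10⁻⁹ = 5.916 × 10⁻²⁵ kg·m/s.
KE = p²/(2m) = 1.921 × 10⁻¹⁹ J.
V = KE/e = 1.921 × 10⁻¹⁹ / (1.602 × 10⁻¹⁹) = 1.20 V.

V = 1.20 V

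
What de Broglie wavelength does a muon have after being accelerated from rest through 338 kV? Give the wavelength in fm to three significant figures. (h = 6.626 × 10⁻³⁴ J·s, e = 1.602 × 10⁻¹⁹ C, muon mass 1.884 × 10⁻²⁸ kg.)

λ = 147 fm

KE = eV = 1.602 × 10⁻¹⁹ × 3.380 × 10⁵ = 5.415 × 10⁻¹⁴ J.
p = √(2mKE) = √(2 × 1.884 × 10⁻²⁸ × 5.415 × 10⁻¹⁴) = 4.517 × 10⁻²¹ kg·m/s.
λ = h/p = 6.626 × 10⁻³⁴ / 4.517 × 10⁻²¹ = 1.47 × 10⁻¹³ m = 147 fm.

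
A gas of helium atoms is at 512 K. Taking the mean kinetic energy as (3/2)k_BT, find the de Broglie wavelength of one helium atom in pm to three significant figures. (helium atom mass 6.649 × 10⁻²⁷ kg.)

KE = (3/2)k_BT = 1.5 × 1.381 × 10⁻²³ × 512 = 1.061 × 10⁻²⁰ J.
p = √(2mKE) = √(2 × 6.649 × 10⁻²⁷ × 1.061 × 10⁻²⁰) = 1.188 × 10⁻²³ kg·m/s.
λ = h/p = 5.58 × 10⁻¹¹ m = 55.8 pm.

λ = 55.8 pm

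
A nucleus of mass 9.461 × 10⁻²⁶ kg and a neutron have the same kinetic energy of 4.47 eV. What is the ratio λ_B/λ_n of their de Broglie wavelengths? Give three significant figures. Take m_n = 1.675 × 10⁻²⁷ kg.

λ_B/λ_n = 0.133

At fixed KE, p = √(2mKE) so λ = h/p ∝ 1/√m.
λ_B/λ_n = √(m_n/m_B) = √(1.675 × 10⁻²⁷/9.461 × 10⁻²⁶) = √(0.01770) = 0.133.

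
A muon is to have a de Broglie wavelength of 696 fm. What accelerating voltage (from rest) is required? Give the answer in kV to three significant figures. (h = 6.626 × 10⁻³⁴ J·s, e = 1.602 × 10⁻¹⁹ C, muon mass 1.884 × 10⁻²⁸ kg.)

V = 15.0 kV

p = h/λ = 6.626 × 10⁻³⁴ / 6.960 × 10⁻¹³ = 9.520 × 10⁻²² kg·m/s.
KE = p²/(2m) = 2.405 × 10⁻¹⁵ J.
V = KE/e = 2.405 × 10⁻¹⁵ / (1.602 × 10⁻¹⁹) = 15.0 kV.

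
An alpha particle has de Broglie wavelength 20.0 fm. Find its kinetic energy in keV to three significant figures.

p = h/λ = 6.626 × 10⁻³⁴ / 2.000 × 10⁻¹⁴ = 3.313 × 10⁻²⁰ kg·m/s.
KE = p²/(2m) = (3.313 × 10⁻²⁰)² / (2 × 6.645 × 10⁻²⁷) = 8.259 × 10⁻¹⁴ J = 516 keV.

KE = 516 keV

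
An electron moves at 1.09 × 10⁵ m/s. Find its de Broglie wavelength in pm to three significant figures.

λ = 6670 pm

p = mv = 9.109 × 10⁻³¹ × 1.09 × 10⁵ = 9.929 × 10⁻²⁶ kg·m/s.
λ = h/p = 6.626 × 10⁻³⁴ / 9.929 × 10⁻²⁶ = 6.67 × 10⁻⁹ m = 6670 pm.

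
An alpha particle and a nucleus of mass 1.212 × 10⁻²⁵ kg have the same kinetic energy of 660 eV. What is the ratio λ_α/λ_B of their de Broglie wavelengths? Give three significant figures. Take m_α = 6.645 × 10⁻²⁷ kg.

At fixed KE, p = √(2mKE) so λ = h/p ∝ 1/√m.
λ_α/λ_B = √(m_B/m_α) = √(1.212 × 10⁻²⁵/6.645 × 10⁻²⁷) = √(18.24) = 4.27.

λ_α/λ_B = 4.27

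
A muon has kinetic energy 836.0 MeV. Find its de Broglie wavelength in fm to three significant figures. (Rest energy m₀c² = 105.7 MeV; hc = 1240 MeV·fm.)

Total energy E = KE + m₀c² = 836.0 + 105.7 = 941.7 MeV.
(pc)² = E² − (m₀c²)² = (941.7)² − (105.7)² = 8.756 × 10⁵ MeV², so pc = 935.7 MeV.
λ = hc/(pc) = 1240 MeV·fm / 935.7 MeV = 1.33 fm.

λ = 1.33 fm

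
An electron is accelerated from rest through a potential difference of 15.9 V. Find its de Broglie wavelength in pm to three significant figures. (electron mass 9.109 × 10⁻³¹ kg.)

KE = eV = 1.602 × 10⁻¹⁹ × 15.90 = 2.547 × 10⁻¹⁸ J.
p = √(2mKE) = √(2 × 9.109 × 10⁻³¹ × 2.547 × 10⁻¹⁸) = 2.154 × 10⁻²⁴ kg·m/s.
λ = h/p = 6.626 × 10⁻³⁴ / 2.154 × 10⁻²⁴ = 3.08 × 10⁻¹⁰ m = 308 pm.

λ = 308 pm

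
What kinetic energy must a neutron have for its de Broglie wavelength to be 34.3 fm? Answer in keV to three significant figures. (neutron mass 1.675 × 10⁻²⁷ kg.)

KE = 695 keV

p = h/λ = 6.626 × 10⁻³⁴ / 3.430 × 10⁻¹⁴ = 1.932 × 10⁻²⁰ kg·m/s.
KE = p²/(2m) = (1.932 × 10⁻²⁰)² / (2 × 1.675 × 10⁻²⁷) = 1.114 × 10⁻¹³ J = 695 keV.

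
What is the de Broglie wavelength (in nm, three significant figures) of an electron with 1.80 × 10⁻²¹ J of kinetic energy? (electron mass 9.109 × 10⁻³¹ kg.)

p = √(2mKE) = √(2 × 9.109 × 10⁻³¹ × 1.800 × 10⁻²¹) = 5.726 × 10⁻²⁶ kg·m/s.
λ = h/p = 6.626 × 10⁻³⁴ / 5.726 × 10⁻²⁶ = 1.16 × 10⁻⁸ m = 11.6 nm.

λ = 11.6 nm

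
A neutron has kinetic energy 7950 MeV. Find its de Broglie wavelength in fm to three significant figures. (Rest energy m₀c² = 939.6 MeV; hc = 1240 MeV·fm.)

λ = 0.140 fm

Total energy E = KE + m₀c² = 7950 + 939.6 = 8889.6 MeV.
(pc)² = E² − (m₀c²)² = (8889.6)² − (939.6)² = 7.814 × 10⁷ MeV², so pc = 8840 MeV.
λ = hc/(pc) = 1240 MeV·fm / 8840 MeV = 0.140 fm.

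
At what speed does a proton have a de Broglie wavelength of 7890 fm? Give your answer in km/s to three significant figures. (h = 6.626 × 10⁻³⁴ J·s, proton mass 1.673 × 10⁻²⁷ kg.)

v = 50.2 km/s

p = h/λ = 6.626 × 10⁻³⁴ / 7.890 × 10⁻¹² = 8.398 × 10⁻²³ kg·m/s.
v = p/m = 8.398 × 10⁻²³ / 1.673 × 10⁻²⁷ = 5.02 × 10⁴ m/s = 50.2 km/s.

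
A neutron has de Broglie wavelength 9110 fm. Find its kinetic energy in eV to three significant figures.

KE = 9.86 eV

p = h/λ = 6.626 × 10⁻³⁴ / 9.110 × 10⁻¹² = 7.273 × 10⁻²³ kg·m/s.
KE = p²/(2m) = (7.273 × 10⁻²³)² / (2 × 1.675 × 10⁻²⁷) = 1.579 × 10⁻¹⁸ J = 9.86 eV.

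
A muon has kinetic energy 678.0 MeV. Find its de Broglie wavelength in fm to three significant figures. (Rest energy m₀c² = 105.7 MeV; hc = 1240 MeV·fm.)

λ = 1.60 fm

Total energy E = KE + m₀c² = 678.0 + 105.7 = 783.7 MeV.
(pc)² = E² − (m₀c²)² = (783.7)² − (105.7)² = 6.030 × 10⁵ MeV², so pc = 776.5 MeV.
λ = hc/(pc) = 1240 MeV·fm / 776.5 MeV = 1.60 fm.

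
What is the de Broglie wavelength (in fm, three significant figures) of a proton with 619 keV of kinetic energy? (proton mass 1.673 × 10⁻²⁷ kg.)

KE = 619 keV = 9.916 × 10⁻¹⁴ J.
p = √(2mKE) = √(2 × 1.673 × 10⁻²⁷ × 9.916 × 10⁻¹⁴) = 1.822 × 10⁻²⁰ kg·m/s.
λ = h/p = 6.626 × 10⁻³⁴ / 1.822 × 10⁻²⁰ = 3.64 × 10⁻¹⁴ m = 36.4 fm.

λ = 36.4 fm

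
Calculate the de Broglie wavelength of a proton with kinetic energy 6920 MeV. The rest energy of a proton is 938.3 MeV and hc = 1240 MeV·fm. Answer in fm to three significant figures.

λ = 0.159 fm

Total energy E = KE + m₀c² = 6920 + 938.3 = 7858.3 MeV.
(pc)² = E² − (m₀c²)² = (7858.3)² − (938.3)² = 6.087 × 10⁷ MeV², so pc = 7802 MeV.
λ = hc/(pc) = 1240 MeV·fm / 7802 MeV = 0.159 fm.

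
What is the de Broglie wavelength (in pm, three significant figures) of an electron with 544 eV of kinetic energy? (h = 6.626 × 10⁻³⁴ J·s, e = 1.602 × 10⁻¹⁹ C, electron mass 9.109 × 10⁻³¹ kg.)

KE = 544 eV = 8.715 × 10⁻¹⁷ J.
p = √(2mKE) = √(2 × 9.109 × 10⁻³¹ × 8.715 × 10⁻¹⁷) = 1.260 × 10⁻²³ kg·m/s.
λ = h/p = 6.626 × 10⁻³⁴ / 1.260 × 10⁻²³ = 5.26 × 10⁻¹¹ m = 52.6 pm.

λ = 52.6 pm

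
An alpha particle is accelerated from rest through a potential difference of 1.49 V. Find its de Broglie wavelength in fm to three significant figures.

KE = 2eV = 2 × 1.602 × 10⁻¹⁹ × 1.490 = 4.774 × 10⁻¹⁹ J.
p = √(2mKE) = √(2 × 6.645 × 10⁻²⁷ × 4.774 × 10⁻¹⁹) = 7.965 × 10⁻²³ kg·m/s.
λ = h/p = 6.626 × 10⁻³⁴ / 7.965 × 10⁻²³ = 8.32 × 10⁻¹² m = 8320 fm.

λ = 8320 fm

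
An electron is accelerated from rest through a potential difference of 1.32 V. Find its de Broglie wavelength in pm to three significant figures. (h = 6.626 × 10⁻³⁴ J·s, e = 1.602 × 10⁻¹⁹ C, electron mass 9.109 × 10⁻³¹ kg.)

KE = eV = 1.602 × 10⁻¹⁹ × 1.320 = 2.115 × 10⁻¹⁹ J.
p = √(2mKE) = √(2 × 9.109 × 10⁻³¹ × 2.115 × 10⁻¹⁹) = 6.207 × 10⁻²⁵ kg·m/s.
λ = h/p = 6.626 × 10⁻³⁴ / 6.207 × 10⁻²⁵ = 1.07 × 10⁻⁹ m = 1070 pm.

λ = 1070 pm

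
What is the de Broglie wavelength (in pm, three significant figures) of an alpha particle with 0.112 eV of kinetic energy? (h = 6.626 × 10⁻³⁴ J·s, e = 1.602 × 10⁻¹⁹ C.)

λ = 42.9 pm

KE = 0.112 eV = 1.794 × 10⁻²⁰ J.
p = √(2mKE) = √(2 × 6.645 × 10⁻²⁷ × 1.794 × 10⁻²⁰) = 1.544 × 10⁻²³ kg·m/s.
λ = h/p = 6.626 × 10⁻³⁴ / 1.544 × 10⁻²³ = 4.29 × 10⁻¹¹ m = 42.9 pm.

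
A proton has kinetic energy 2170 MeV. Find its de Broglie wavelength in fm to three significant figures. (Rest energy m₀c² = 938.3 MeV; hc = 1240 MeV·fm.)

λ = 0.418 fm

Total energy E = KE + m₀c² = 2170 + 938.3 = 3108.3 MeV.
(pc)² = E² − (m₀c²)² = (3108.3)² − (938.3)² = 8.781 × 10⁶ MeV², so pc = 2963 MeV.
λ = hc/(pc) = 1240 MeV·fm / 2963 MeV = 0.418 fm.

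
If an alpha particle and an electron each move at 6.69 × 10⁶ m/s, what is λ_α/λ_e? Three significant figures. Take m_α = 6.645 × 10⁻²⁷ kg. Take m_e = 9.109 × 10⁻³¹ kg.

λ_α/λ_e = 1.37 × 10⁻⁴

At fixed v, p = mv so λ = h/(mv) ∝ 1/m.
λ_α/λ_e = m_e/m_α = 9.109 × 10⁻³¹/6.645 × 10⁻²⁷ = 1.37 × 10⁻⁴.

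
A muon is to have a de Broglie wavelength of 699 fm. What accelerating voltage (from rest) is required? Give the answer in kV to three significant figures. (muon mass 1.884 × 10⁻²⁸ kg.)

V = 14.9 kV

p = h/λ = 6.626 × 10⁻³⁴ / 6.990 × 10⁻¹³ = 9.479 × 10⁻²² kg·m/s.
KE = p²/(2m) = 2.385 × 10⁻¹⁵ J.
V = KE/e = 2.385 × 10⁻¹⁵ / (1.602 × 10⁻¹⁹) = 14.9 kV.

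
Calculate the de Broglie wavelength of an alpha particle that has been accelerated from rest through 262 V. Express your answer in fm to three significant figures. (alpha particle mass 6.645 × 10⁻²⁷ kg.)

KE = 2eV = 2 × 1.602 × 10⁻¹⁹ × 262.0 = 8.394 × 10⁻¹⁷ J.
p = √(2mKE) = √(2 × 6.645 × 10⁻²⁷ × 8.394 × 10⁻¹⁷) = 1.056 × 10⁻²¹ kg·m/s.
λ = h/p = 6.626 × 10⁻³⁴ / 1.056 × 10⁻²¹ = 6.27 × 10⁻¹³ m = 627 fm.

λ = 627 fm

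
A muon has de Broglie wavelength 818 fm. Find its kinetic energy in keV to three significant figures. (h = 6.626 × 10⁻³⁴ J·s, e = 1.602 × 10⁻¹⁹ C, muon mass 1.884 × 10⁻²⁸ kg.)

KE = 10.9 keV

p = h/λ = 6.626 × 10⁻³⁴ / 8.180 × 10⁻¹³ = 8.100 × 10⁻²² kg·m/s.
KE = p²/(2m) = (8.100 × 10⁻²²)² / (2 × 1.884 × 10⁻²⁸) = 1.741 × 10⁻¹⁵ J = 10.9 keV.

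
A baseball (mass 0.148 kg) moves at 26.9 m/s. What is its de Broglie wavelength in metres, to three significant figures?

p = mv = 0.148 × 26.9 = 3.981 kg·m/s.
λ = h/p = 6.626 × 10⁻³⁴ / 3.981 = 1.66 × 10⁻³⁴ m.

λ = 1.66 × 10⁻³⁴ m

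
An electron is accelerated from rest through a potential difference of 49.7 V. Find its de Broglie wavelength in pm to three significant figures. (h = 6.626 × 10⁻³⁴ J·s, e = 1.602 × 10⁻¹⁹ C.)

KE = eV = 1.602 × 10⁻¹⁹ × 49.70 = 7.962 × 10⁻¹⁸ J.
p = √(2mKE) = √(2 × 9.109 × 10⁻³¹ × 7.962 × 10⁻¹⁸) = 3.809 × 10⁻²⁴ kg·m/s.
λ = h/p = 6.626 × 10⁻³⁴ / 3.809 × 10⁻²⁴ = 1.74 × 10⁻¹⁰ m = 174 pm.

λ = 174 pm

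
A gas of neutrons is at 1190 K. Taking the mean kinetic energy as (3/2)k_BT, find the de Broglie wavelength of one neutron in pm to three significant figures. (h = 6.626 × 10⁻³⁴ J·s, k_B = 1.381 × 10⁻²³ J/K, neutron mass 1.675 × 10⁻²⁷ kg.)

KE = (3/2)k_BT = 1.5 × 1.381 × 10⁻²³ × 1190 = 2.465 × 10⁻²⁰ J.
p = √(2mKE) = √(2 × 1.675 × 10⁻²⁷ × 2.465 × 10⁻²⁰) = 9.087 × 10⁻²⁴ kg·m/s.
λ = h/p = 7.29 × 10⁻¹¹ m = 72.9 pm.

λ = 72.9 pm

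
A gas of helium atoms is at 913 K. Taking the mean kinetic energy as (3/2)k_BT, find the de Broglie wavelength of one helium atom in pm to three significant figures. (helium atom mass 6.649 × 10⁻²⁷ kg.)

λ = 41.8 pm

KE = (3/2)k_BT = 1.5 × 1.381 × 10⁻²³ × 913 = 1.891 × 10⁻²⁰ J.
p = √(2mKE) = √(2 × 6.649 × 10⁻²⁷ × 1.891 × 10⁻²⁰) = 1.586 × 10⁻²³ kg·m/s.
λ = h/p = 4.18 × 10⁻¹¹ m = 41.8 pm.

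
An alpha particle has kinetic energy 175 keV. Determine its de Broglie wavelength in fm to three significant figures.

KE = 175 keV = 2.804 × 10⁻¹⁴ J.
p = √(2mKE) = √(2 × 6.645 × 10⁻²⁷ × 2.804 × 10⁻¹⁴) = 1.930 × 10⁻²⁰ kg·m/s.
λ = h/p = 6.626 × 10⁻³⁴ / 1.930 × 10⁻²⁰ = 3.43 × 10⁻¹⁴ m = 34.3 fm.

λ = 34.3 fm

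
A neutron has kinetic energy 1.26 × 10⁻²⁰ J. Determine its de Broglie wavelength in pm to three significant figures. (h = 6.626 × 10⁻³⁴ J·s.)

p = √(2mKE) = √(2 × 1.675 × 10⁻²⁷ × 1.260 × 10⁻²⁰) = 6.497 × 10⁻²⁴ kg·m/s.
λ = h/p = 6.626 × 10⁻³⁴ / 6.497 × 10⁻²⁴ = 1.02 × 10⁻¹⁰ m = 102 pm.

λ = 102 pm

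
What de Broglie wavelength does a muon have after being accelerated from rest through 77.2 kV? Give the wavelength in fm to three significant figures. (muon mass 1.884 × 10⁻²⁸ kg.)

KE = eV = 1.602 × 10⁻¹⁹ × 7.720 × 10⁴ = 1.237 × 10⁻¹⁴ J.
p = √(2mKE) = √(2 × 1.884 × 10⁻²⁸ × 1.237 × 10⁻¹⁴) = 2.159 × 10⁻²¹ kg·m/s.
λ = h/p = 6.626 × 10⁻³⁴ / 2.159 × 10⁻²¹ = 3.07 × 10⁻¹³ m = 307 fm.

λ = 307 fm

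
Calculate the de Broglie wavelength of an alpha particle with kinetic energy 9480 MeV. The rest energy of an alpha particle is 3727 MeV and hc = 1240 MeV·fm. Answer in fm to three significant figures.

Total energy E = KE + m₀c² = 9480 + 3727 = 13207 MeV.
(pc)² = E² − (m₀c²)² = (13207)² − (3727)² = 1.605 × 10⁸ MeV², so pc = 1.267 × 10⁴ MeV.
λ = hc/(pc) = 1240 MeV·fm / 1.267 × 10⁴ MeV = 0.0979 fm.

λ = 0.0979 fm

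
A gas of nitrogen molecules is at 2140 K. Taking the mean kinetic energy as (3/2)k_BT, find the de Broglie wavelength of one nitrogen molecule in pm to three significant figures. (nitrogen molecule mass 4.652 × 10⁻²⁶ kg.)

KE = (3/2)k_BT = 1.5 × 1.381 × 10⁻²³ × 2140 = 4.433 × 10⁻²⁰ J.
p = √(2mKE) = √(2 × 4.652 × 10⁻²⁶ × 4.433 × 10⁻²⁰) = 6.422 × 10⁻²³ kg·m/s.
λ = h/p = 1.03 × 10⁻¹¹ m = 10.3 pm.

λ = 10.3 pm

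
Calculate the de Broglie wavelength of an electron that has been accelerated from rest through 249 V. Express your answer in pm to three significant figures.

λ = 77.7 pm

KE = eV = 1.602 × 10⁻¹⁹ × 249.0 = 3.989 × 10⁻¹⁷ J.
p = √(2mKE) = √(2 × 9.109 × 10⁻³¹ × 3.989 × 10⁻¹⁷) = 8.525 × 10⁻²⁴ kg·m/s.
λ = h/p = 6.626 × 10⁻³⁴ / 8.525 × 10⁻²⁴ = 7.77 × 10⁻¹¹ m = 77.7 pm.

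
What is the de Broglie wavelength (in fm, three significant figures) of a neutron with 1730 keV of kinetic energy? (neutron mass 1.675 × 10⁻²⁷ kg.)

KE = 1730 keV = 2.771 × 10⁻¹³ J.
p = √(2mKE) = √(2 × 1.675 × 10⁻²⁷ × 2.771 × 10⁻¹³) = 3.047 × 10⁻²⁰ kg·m/s.
λ = h/p = 6.626 × 10⁻³⁴ / 3.047 × 10⁻²⁰ = 2.17 × 10⁻¹⁴ m = 21.7 fm.

λ = 21.7 fm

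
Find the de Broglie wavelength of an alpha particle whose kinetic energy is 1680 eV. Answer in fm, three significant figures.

KE = 1680 eV = 2.691 × 10⁻¹⁶ J.
p = √(2mKE) = √(2 × 6.645 × 10⁻²⁷ × 2.691 × 10⁻¹⁶) = 1.891 × 10⁻²¹ kg·m/s.
λ = h/p = 6.626 × 10⁻³⁴ / 1.891 × 10⁻²¹ = 3.50 × 10⁻¹³ m = 350 fm.

λ = 350 fm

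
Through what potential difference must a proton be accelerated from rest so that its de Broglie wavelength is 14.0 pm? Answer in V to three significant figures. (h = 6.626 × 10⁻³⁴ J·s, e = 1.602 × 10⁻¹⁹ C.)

V = 4.18 V

p = h/λ = 6.626 × 10⁻³⁴ / 1.400 × 10⁻¹¹ = 4.733 × 10⁻²³ kg·m/s.
KE = p²/(2m) = 6.695 × 10⁻¹⁹ J.
V = KE/e = 6.695 × 10⁻¹⁹ / (1.602 × 10⁻¹⁹) = 4.18 V.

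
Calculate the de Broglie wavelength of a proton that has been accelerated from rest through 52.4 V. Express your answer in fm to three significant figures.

λ = 3950 fm

KE = eV = 1.602 × 10⁻¹⁹ × 52.40 = 8.394 × 10⁻¹⁸ J.
p = √(2mKE) = √(2 × 1.673 × 10⁻²⁷ × 8.394 × 10⁻¹⁸) = 1.676 × 10⁻²² kg·m/s.
λ = h/p = 6.626 × 10⁻³⁴ / 1.676 × 10⁻²² = 3.95 × 10⁻¹² m = 3950 fm.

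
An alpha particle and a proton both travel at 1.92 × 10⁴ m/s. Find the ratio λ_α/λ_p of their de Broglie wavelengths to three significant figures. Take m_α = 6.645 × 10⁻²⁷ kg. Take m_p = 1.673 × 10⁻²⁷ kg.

λ_α/λ_p = 0.252

At fixed v, p = mv so λ = h/(mv) ∝ 1/m.
λ_α/λ_p = m_p/m_α = 1.673 × 10⁻²⁷/6.645 × 10⁻²⁷ = 0.252.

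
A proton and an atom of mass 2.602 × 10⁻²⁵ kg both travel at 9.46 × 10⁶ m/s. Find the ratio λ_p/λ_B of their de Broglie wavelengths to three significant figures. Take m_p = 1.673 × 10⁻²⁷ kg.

λ_p/λ_B = 156

At fixed v, p = mv so λ = h/(mv) ∝ 1/m.
λ_p/λ_B = m_B/m_p = 2.602 × 10⁻²⁵/1.673 × 10⁻²⁷ = 156.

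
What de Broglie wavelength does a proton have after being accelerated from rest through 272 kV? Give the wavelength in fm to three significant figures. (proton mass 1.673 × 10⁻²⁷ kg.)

λ = 54.9 fm

KE = eV = 1.602 × 10⁻¹⁹ × 2.720 × 10⁵ = 4.357 × 10⁻¹⁴ J.
p = √(2mKE) = √(2 × 1.673 × 10⁻²⁷ × 4.357 × 10⁻¹⁴) = 1.207 × 10⁻²⁰ kg·m/s.
λ = h/p = 6.626 × 10⁻³⁴ / 1.207 × 10⁻²⁰ = 5.49 × 10⁻¹⁴ m = 54.9 fm.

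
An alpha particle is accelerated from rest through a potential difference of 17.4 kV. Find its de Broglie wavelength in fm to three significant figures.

λ = 77.0 fm

KE = 2eV = 2 × 1.602 × 10⁻¹⁹ × 1.740 × 10⁴ = 5.575 × 10⁻¹⁵ J.
p = √(2mKE) = √(2 × 6.645 × 10⁻²⁷ × 5.575 × 10⁻¹⁵) = 8.608 × 10⁻²¹ kg·m/s.
λ = h/p = 6.626 × 10⁻³⁴ / 8.608 × 10⁻²¹ = 7.70 × 10⁻¹⁴ m = 77.0 fm.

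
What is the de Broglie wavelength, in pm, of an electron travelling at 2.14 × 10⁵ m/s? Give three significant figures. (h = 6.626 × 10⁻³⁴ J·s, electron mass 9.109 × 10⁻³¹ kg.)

p = mv = 9.109 × 10⁻³¹ × 2.14 × 10⁵ = 1.949 × 10⁻²⁵ kg·m/s.
λ = h/p = 6.626 × 10⁻³⁴ / 1.949 × 10⁻²⁵ = 3.40 × 10⁻⁹ m = 3400 pm.

λ = 3400 pm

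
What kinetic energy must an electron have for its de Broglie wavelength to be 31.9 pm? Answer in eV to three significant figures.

KE = 1480 eV

p = h/λ = 6.626 × 10⁻³⁴ / 3.190 × 10⁻¹¹ = 2.077 × 10⁻²³ kg·m/s.
KE = p²/(2m) = (2.077 × 10⁻²³)² / (2 × 9.109 × 10⁻³¹) = 2.368 × 10⁻¹⁶ J = 1480 eV.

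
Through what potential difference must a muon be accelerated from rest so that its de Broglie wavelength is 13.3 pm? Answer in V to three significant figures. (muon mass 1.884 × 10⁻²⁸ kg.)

p = h/λ = 6.626 × 10⁻³⁴ / 1.330 × 10⁻¹¹ = 4.982 × 10⁻²³ kg·m/s.
KE = p²/(2m) = 6.587 × 10⁻¹⁸ J.
V = KE/e = 6.587 × 10⁻¹⁸ / (1.602 × 10⁻¹⁹) = 41.1 V.

V = 41.1 V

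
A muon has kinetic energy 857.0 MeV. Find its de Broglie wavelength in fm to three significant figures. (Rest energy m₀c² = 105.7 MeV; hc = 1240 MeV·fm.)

λ = 1.30 fm

Total energy E = KE + m₀c² = 857.0 + 105.7 = 962.7 MeV.
(pc)² = E² − (m₀c²)² = (962.7)² − (105.7)² = 9.156 × 10⁵ MeV², so pc = 956.9 MeV.
λ = hc/(pc) = 1240 MeV·fm / 956.9 MeV = 1.30 fm.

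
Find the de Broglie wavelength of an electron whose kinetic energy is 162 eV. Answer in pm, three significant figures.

λ = 96.4 pm

KE = 162 eV = 2.595 × 10⁻¹⁷ J.
p = √(2mKE) = √(2 × 9.109 × 10⁻³¹ × 2.595 × 10⁻¹⁷) = 6.876 × 10⁻²⁴ kg·m/s.
λ = h/p = 6.626 × 10⁻³⁴ / 6.876 × 10⁻²⁴ = 9.64 × 10⁻¹¹ m = 96.4 pm.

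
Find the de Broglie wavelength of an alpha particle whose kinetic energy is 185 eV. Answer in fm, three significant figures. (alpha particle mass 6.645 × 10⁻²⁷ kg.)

λ = 1060 fm

KE = 185 eV = 2.964 × 10⁻¹⁷ J.
p = √(2mKE) = √(2 × 6.645 × 10⁻²⁷ × 2.964 × 10⁻¹⁷) = 6.276 × 10⁻²² kg·m/s.
λ = h/p = 6.626 × 10⁻³⁴ / 6.276 × 10⁻²² = 1.06 × 10⁻¹² m = 1060 fm.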